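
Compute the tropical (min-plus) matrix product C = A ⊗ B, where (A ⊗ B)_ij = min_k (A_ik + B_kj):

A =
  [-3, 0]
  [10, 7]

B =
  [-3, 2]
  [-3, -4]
A ⊗ B =
  [-6, -4]
  [4, 3]

Apply the min-plus product entry-by-entry:
  C[0][0] = min over k of (A[0][0] + B[0][0] = -3 + -3 = -6, A[0][1] + B[1][0] = 0 + -3 = -3) = -6 (attained at k = 0)
  C[0][1] = min over k of (A[0][0] + B[0][1] = -3 + 2 = -1, A[0][1] + B[1][1] = 0 + -4 = -4) = -4 (attained at k = 1)
  C[1][0] = min over k of (A[1][0] + B[0][0] = 10 + -3 = 7, A[1][1] + B[1][0] = 7 + -3 = 4) = 4 (attained at k = 1)
  C[1][1] = min over k of (A[1][0] + B[0][1] = 10 + 2 = 12, A[1][1] + B[1][1] = 7 + -4 = 3) = 3 (attained at k = 1)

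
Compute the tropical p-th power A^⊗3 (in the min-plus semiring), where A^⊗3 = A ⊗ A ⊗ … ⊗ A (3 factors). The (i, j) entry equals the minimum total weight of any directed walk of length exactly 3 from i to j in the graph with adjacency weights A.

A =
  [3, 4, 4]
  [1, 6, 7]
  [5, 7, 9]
A^⊗3 =
  [8, 9, 9]
  [6, 8, 8]
  [10, 12, 12]

Each entry (A^⊗3)_ij equals the minimum over all length-3 walks i = v_0 → v_1 → … → v_3 = j of Σ_t A[v_t][v_{t+1}]. For example, for (i, j) = (0, 2) we minimise over 9 possible intermediate vertex sequences; the minimum is 9, attained along the walk 0 → 1 → 0 → 2.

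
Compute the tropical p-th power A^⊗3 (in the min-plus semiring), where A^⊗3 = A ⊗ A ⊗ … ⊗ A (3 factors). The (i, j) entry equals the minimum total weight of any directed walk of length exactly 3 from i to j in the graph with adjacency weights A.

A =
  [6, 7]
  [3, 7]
A^⊗3 =
  [16, 17]
  [13, 16]

Each entry (A^⊗3)_ij equals the minimum over all length-3 walks i = v_0 → v_1 → … → v_3 = j of Σ_t A[v_t][v_{t+1}]. For example, for (i, j) = (0, 1) we minimise over 4 possible intermediate vertex sequences; the minimum is 17, attained along the walk 0 → 1 → 0 → 1.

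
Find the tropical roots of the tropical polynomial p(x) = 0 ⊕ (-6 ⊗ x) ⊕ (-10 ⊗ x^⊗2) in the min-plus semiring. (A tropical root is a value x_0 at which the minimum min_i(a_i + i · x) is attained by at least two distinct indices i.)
Roots: {4, 6}

Each tropical root is a break point of the lower envelope of the lines y = a_i + i · x (there are 3 lines, with slopes 0, 1, ..., 2). Only the lines that attain the minimum somewhere contribute to roots; other lines are dominated. Here the surviving (envelope) indices are i = 2, i = 1, i = 0.
Intersections between consecutive envelope lines give the roots: for adjacent envelope indices i < j the intersection is x = (a_i − a_j) / (j − i). Reading off the sorted break points: {4, 6}.
Verification: at each break x_0, at least two indices attain the minimum of min_i(a_i + i · x_0).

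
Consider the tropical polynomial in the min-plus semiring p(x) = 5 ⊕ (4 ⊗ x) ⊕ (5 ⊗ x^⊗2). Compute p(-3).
p(-3) = -1

A tropical monomial a ⊗ x^⊗i evaluates to a + i · x. Evaluating each term at x = -3:
  Term 0 contributes 5 + 0 · -3 = 5
  Term 1 contributes 4 + 1 · -3 = 1
  Term 2 contributes 5 + 2 · -3 = -1
p(-3) = ⊕ of these = min[5, 1, -1] = -1.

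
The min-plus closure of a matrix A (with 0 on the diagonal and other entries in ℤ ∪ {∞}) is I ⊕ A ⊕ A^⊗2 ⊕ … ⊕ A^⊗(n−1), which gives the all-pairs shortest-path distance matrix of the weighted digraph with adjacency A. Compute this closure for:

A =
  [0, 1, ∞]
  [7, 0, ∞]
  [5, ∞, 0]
Closure =
  [0, 1, ∞]
  [7, 0, ∞]
  [5, 6, 0]

This is the Floyd-Warshall all-pairs shortest-path computation. For each intermediate vertex k = 0, 1, …, 2, update dist[i][j] ← min(dist[i][j], dist[i][k] + dist[k][j]). The final matrix gives, for each (i, j), the minimum total weight of any directed path from i to j (possibly empty when i = j).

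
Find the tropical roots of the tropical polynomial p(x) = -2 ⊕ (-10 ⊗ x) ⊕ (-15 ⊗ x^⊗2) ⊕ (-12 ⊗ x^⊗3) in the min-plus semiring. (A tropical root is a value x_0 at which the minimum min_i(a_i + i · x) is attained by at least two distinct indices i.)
Roots: {-3, 5, 8}

Each tropical root is a break point of the lower envelope of the lines y = a_i + i · x (there are 4 lines, with slopes 0, 1, ..., 3). Only the lines that attain the minimum somewhere contribute to roots; other lines are dominated. Here the surviving (envelope) indices are i = 3, i = 2, i = 1, i = 0.
Intersections between consecutive envelope lines give the roots: for adjacent envelope indices i < j the intersection is x = (a_i − a_j) / (j − i). Reading off the sorted break points: {-3, 5, 8}.
Verification: at each break x_0, at least two indices attain the minimum of min_i(a_i + i · x_0).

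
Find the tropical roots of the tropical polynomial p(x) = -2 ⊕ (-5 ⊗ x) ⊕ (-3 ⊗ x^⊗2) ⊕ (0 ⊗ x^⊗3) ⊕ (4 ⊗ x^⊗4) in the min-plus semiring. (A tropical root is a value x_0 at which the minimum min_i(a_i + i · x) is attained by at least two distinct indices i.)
Roots: {-4, -3, -2, 3}

Each tropical root is a break point of the lower envelope of the lines y = a_i + i · x (there are 5 lines, with slopes 0, 1, ..., 4). Only the lines that attain the minimum somewhere contribute to roots; other lines are dominated. Here the surviving (envelope) indices are i = 4, i = 3, i = 2, i = 1, i = 0.
Intersections between consecutive envelope lines give the roots: for adjacent envelope indices i < j the intersection is x = (a_i − a_j) / (j − i). Reading off the sorted break points: {-4, -3, -2, 3}.
Verification: at each break x_0, at least two indices attain the minimum of min_i(a_i + i · x_0).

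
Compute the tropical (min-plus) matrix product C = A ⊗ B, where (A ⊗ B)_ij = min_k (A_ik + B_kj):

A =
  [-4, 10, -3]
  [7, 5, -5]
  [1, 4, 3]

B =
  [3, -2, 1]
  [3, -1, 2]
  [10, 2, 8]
A ⊗ B =
  [-1, -6, -3]
  [5, -3, 3]
  [4, -1, 2]

Apply the min-plus product entry-by-entry:
  C[0][0] = min over k of (A[0][0] + B[0][0] = -4 + 3 = -1, A[0][1] + B[1][0] = 10 + 3 = 13, A[0][2] + B[2][0] = -3 + 10 = 7) = -1 (attained at k = 0)
  C[0][1] = min over k of (A[0][0] + B[0][1] = -4 + -2 = -6, A[0][1] + B[1][1] = 10 + -1 = 9, A[0][2] + B[2][1] = -3 + 2 = -1) = -6 (attained at k = 0)
  C[0][2] = min over k of (A[0][0] + B[0][2] = -4 + 1 = -3, A[0][1] + B[1][2] = 10 + 2 = 12, A[0][2] + B[2][2] = -3 + 8 = 5) = -3 (attained at k = 0)
  C[1][0] = min over k of (A[1][0] + B[0][0] = 7 + 3 = 10, A[1][1] + B[1][0] = 5 + 3 = 8, A[1][2] + B[2][0] = -5 + 10 = 5) = 5 (attained at k = 2)
  C[1][1] = min over k of (A[1][0] + B[0][1] = 7 + -2 = 5, A[1][1] + B[1][1] = 5 + -1 = 4, A[1][2] + B[2][1] = -5 + 2 = -3) = -3 (attained at k = 2)
  C[1][2] = min over k of (A[1][0] + B[0][2] = 7 + 1 = 8, A[1][1] + B[1][2] = 5 + 2 = 7, A[1][2] + B[2][2] = -5 + 8 = 3) = 3 (attained at k = 2)
  C[2][0] = min over k of (A[2][0] + B[0][0] = 1 + 3 = 4, A[2][1] + B[1][0] = 4 + 3 = 7, A[2][2] + B[2][0] = 3 + 10 = 13) = 4 (attained at k = 0)
  C[2][1] = min over k of (A[2][0] + B[0][1] = 1 + -2 = -1, A[2][1] + B[1][1] = 4 + -1 = 3, A[2][2] + B[2][1] = 3 + 2 = 5) = -1 (attained at k = 0)
  C[2][2] = min over k of (A[2][0] + B[0][2] = 1 + 1 = 2, A[2][1] + B[1][2] = 4 + 2 = 6, A[2][2] + B[2][2] = 3 + 8 = 11) = 2 (attained at k = 0)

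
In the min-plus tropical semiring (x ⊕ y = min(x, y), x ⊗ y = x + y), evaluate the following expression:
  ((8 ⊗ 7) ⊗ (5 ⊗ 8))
((8 ⊗ 7) ⊗ (5 ⊗ 8)) = 28

Expand innermost to outermost. Recall ⊕ takes the minimum of its arguments and ⊗ takes their sum. Working out the expression ((8 ⊗ 7) ⊗ (5 ⊗ 8)) gives 28.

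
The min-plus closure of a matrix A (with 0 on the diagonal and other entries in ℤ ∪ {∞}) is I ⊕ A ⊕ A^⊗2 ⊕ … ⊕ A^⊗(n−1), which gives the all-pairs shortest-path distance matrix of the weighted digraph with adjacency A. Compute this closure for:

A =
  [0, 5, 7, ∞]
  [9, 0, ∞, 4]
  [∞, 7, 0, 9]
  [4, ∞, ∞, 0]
Closure =
  [0, 5, 7, 9]
  [8, 0, 15, 4]
  [13, 7, 0, 9]
  [4, 9, 11, 0]

This is the Floyd-Warshall all-pairs shortest-path computation. For each intermediate vertex k = 0, 1, …, 3, update dist[i][j] ← min(dist[i][j], dist[i][k] + dist[k][j]). The final matrix gives, for each (i, j), the minimum total weight of any directed path from i to j (possibly empty when i = j).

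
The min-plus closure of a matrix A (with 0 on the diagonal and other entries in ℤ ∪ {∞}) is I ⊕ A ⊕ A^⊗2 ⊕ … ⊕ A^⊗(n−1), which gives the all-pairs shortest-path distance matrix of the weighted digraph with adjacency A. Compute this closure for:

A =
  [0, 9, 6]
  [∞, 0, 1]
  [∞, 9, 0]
Closure =
  [0, 9, 6]
  [∞, 0, 1]
  [∞, 9, 0]

This is the Floyd-Warshall all-pairs shortest-path computation. For each intermediate vertex k = 0, 1, …, 2, update dist[i][j] ← min(dist[i][j], dist[i][k] + dist[k][j]). The final matrix gives, for each (i, j), the minimum total weight of any directed path from i to j (possibly empty when i = j).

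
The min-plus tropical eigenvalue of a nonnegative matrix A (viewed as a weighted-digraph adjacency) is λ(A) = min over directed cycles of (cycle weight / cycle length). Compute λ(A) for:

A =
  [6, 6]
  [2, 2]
λ(A) = 2

Enumerate directed cycles and compute their means (weight / length). Sample:
  cycle 0 → 0: weight = 6, length = 1, mean = 6/1 ≈ 6.000
  cycle 1 → 1: weight = 2, length = 1, mean = 2/1 ≈ 2.000
  cycle 0 → 1 → 0: weight = 8, length = 2, mean = 8/2 ≈ 4.000
  cycle 1 → 0 → 1: weight = 8, length = 2, mean = 8/2 ≈ 4.000
Minimum mean = 2.000, attained e.g. along the cycle 1 → 1 with weight 2 and length 1. So λ(A) = 2/1 = 2.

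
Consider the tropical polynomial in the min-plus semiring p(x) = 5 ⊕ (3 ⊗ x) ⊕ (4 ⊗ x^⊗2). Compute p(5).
p(5) = 5

A tropical monomial a ⊗ x^⊗i evaluates to a + i · x. Evaluating each term at x = 5:
  Term 0 contributes 5 + 0 · 5 = 5
  Term 1 contributes 3 + 1 · 5 = 8
  Term 2 contributes 4 + 2 · 5 = 14
p(5) = ⊕ of these = min[5, 8, 14] = 5.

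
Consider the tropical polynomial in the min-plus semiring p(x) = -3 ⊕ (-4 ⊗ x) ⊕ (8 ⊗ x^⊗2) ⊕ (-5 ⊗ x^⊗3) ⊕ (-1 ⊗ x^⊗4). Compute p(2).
p(2) = -3

A tropical monomial a ⊗ x^⊗i evaluates to a + i · x. Evaluating each term at x = 2:
  Term 0 contributes -3 + 0 · 2 = -3
  Term 1 contributes -4 + 1 · 2 = -2
  Term 2 contributes 8 + 2 · 2 = 12
  Term 3 contributes -5 + 3 · 2 = 1
  Term 4 contributes -1 + 4 · 2 = 7
p(2) = ⊕ of these = min[-3, -2, 12, 1, 7] = -3.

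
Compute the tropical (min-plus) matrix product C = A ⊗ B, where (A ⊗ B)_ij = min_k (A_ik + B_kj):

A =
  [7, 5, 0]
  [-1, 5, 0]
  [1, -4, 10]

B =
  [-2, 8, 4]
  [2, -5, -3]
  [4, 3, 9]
A ⊗ B =
  [4, 0, 2]
  [-3, 0, 2]
  [-2, -9, -7]

Apply the min-plus product entry-by-entry:
  C[0][0] = min over k of (A[0][0] + B[0][0] = 7 + -2 = 5, A[0][1] + B[1][0] = 5 + 2 = 7, A[0][2] + B[2][0] = 0 + 4 = 4) = 4 (attained at k = 2)
  C[0][1] = min over k of (A[0][0] + B[0][1] = 7 + 8 = 15, A[0][1] + B[1][1] = 5 + -5 = 0, A[0][2] + B[2][1] = 0 + 3 = 3) = 0 (attained at k = 1)
  C[0][2] = min over k of (A[0][0] + B[0][2] = 7 + 4 = 11, A[0][1] + B[1][2] = 5 + -3 = 2, A[0][2] + B[2][2] = 0 + 9 = 9) = 2 (attained at k = 1)
  C[1][0] = min over k of (A[1][0] + B[0][0] = -1 + -2 = -3, A[1][1] + B[1][0] = 5 + 2 = 7, A[1][2] + B[2][0] = 0 + 4 = 4) = -3 (attained at k = 0)
  C[1][1] = min over k of (A[1][0] + B[0][1] = -1 + 8 = 7, A[1][1] + B[1][1] = 5 + -5 = 0, A[1][2] + B[2][1] = 0 + 3 = 3) = 0 (attained at k = 1)
  C[1][2] = min over k of (A[1][0] + B[0][2] = -1 + 4 = 3, A[1][1] + B[1][2] = 5 + -3 = 2, A[1][2] + B[2][2] = 0 + 9 = 9) = 2 (attained at k = 1)
  C[2][0] = min over k of (A[2][0] + B[0][0] = 1 + -2 = -1, A[2][1] + B[1][0] = -4 + 2 = -2, A[2][2] + B[2][0] = 10 + 4 = 14) = -2 (attained at k = 1)
  C[2][1] = min over k of (A[2][0] + B[0][1] = 1 + 8 = 9, A[2][1] + B[1][1] = -4 + -5 = -9, A[2][2] + B[2][1] = 10 + 3 = 13) = -9 (attained at k = 1)
  C[2][2] = min over k of (A[2][0] + B[0][2] = 1 + 4 = 5, A[2][1] + B[1][2] = -4 + -3 = -7, A[2][2] + B[2][2] = 10 + 9 = 19) = -7 (attained at k = 1)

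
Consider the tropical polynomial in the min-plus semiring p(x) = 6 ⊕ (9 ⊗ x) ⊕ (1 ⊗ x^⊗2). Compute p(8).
p(8) = 6

A tropical monomial a ⊗ x^⊗i evaluates to a + i · x. Evaluating each term at x = 8:
  Term 0 contributes 6 + 0 · 8 = 6
  Term 1 contributes 9 + 1 · 8 = 17
  Term 2 contributes 1 + 2 · 8 = 17
p(8) = ⊕ of these = min[6, 17, 17] = 6.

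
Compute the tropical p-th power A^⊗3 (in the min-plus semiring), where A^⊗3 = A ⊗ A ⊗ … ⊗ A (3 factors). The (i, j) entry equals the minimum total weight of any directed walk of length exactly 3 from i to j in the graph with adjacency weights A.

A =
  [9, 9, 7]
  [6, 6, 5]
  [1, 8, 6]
A^⊗3 =
  [14, 17, 15]
  [12, 15, 13]
  [9, 16, 14]

Each entry (A^⊗3)_ij equals the minimum over all length-3 walks i = v_0 → v_1 → … → v_3 = j of Σ_t A[v_t][v_{t+1}]. For example, for (i, j) = (0, 2) we minimise over 9 possible intermediate vertex sequences; the minimum is 15, attained along the walk 0 → 2 → 0 → 2.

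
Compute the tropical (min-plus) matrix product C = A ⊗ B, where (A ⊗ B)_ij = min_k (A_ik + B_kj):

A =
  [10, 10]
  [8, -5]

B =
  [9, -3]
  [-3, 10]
A ⊗ B =
  [7, 7]
  [-8, 5]

Apply the min-plus product entry-by-entry:
  C[0][0] = min over k of (A[0][0] + B[0][0] = 10 + 9 = 19, A[0][1] + B[1][0] = 10 + -3 = 7) = 7 (attained at k = 1)
  C[0][1] = min over k of (A[0][0] + B[0][1] = 10 + -3 = 7, A[0][1] + B[1][1] = 10 + 10 = 20) = 7 (attained at k = 0)
  C[1][0] = min over k of (A[1][0] + B[0][0] = 8 + 9 = 17, A[1][1] + B[1][0] = -5 + -3 = -8) = -8 (attained at k = 1)
  C[1][1] = min over k of (A[1][0] + B[0][1] = 8 + -3 = 5, A[1][1] + B[1][1] = -5 + 10 = 5) = 5 (attained at k = 0)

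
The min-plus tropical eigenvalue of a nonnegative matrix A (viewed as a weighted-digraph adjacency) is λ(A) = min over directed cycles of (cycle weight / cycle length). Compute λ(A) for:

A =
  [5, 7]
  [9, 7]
λ(A) = 5

Enumerate directed cycles and compute their means (weight / length). Sample:
  cycle 0 → 0: weight = 5, length = 1, mean = 5/1 ≈ 5.000
  cycle 1 → 1: weight = 7, length = 1, mean = 7/1 ≈ 7.000
  cycle 0 → 1 → 0: weight = 16, length = 2, mean = 16/2 ≈ 8.000
  cycle 1 → 0 → 1: weight = 16, length = 2, mean = 16/2 ≈ 8.000
Minimum mean = 5.000, attained e.g. along the cycle 0 → 0 with weight 5 and length 1. So λ(A) = 5/1 = 5.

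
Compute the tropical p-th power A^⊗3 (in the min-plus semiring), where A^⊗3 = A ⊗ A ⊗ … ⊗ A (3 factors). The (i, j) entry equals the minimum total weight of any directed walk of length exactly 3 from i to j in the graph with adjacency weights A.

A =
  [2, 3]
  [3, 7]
A^⊗3 =
  [6, 7]
  [7, 8]

Each entry (A^⊗3)_ij equals the minimum over all length-3 walks i = v_0 → v_1 → … → v_3 = j of Σ_t A[v_t][v_{t+1}]. For example, for (i, j) = (0, 1) we minimise over 4 possible intermediate vertex sequences; the minimum is 7, attained along the walk 0 → 0 → 0 → 1.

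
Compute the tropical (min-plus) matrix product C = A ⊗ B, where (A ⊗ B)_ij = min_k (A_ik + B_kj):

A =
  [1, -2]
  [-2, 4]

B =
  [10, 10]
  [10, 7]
A ⊗ B =
  [8, 5]
  [8, 8]

Apply the min-plus product entry-by-entry:
  C[0][0] = min over k of (A[0][0] + B[0][0] = 1 + 10 = 11, A[0][1] + B[1][0] = -2 + 10 = 8) = 8 (attained at k = 1)
  C[0][1] = min over k of (A[0][0] + B[0][1] = 1 + 10 = 11, A[0][1] + B[1][1] = -2 + 7 = 5) = 5 (attained at k = 1)
  C[1][0] = min over k of (A[1][0] + B[0][0] = -2 + 10 = 8, A[1][1] + B[1][0] = 4 + 10 = 14) = 8 (attained at k = 0)
  C[1][1] = min over k of (A[1][0] + B[0][1] = -2 + 10 = 8, A[1][1] + B[1][1] = 4 + 7 = 11) = 8 (attained at k = 0)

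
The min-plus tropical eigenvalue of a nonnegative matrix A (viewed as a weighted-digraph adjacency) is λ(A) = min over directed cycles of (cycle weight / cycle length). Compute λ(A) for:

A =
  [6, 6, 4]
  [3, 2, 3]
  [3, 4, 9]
λ(A) = 2

Enumerate directed cycles and compute their means (weight / length). Sample:
  cycle 0 → 0: weight = 6, length = 1, mean = 6/1 ≈ 6.000
  cycle 1 → 1: weight = 2, length = 1, mean = 2/1 ≈ 2.000
  cycle 2 → 2: weight = 9, length = 1, mean = 9/1 ≈ 9.000
  cycle 0 → 1 → 0: weight = 9, length = 2, mean = 9/2 ≈ 4.500
  cycle 0 → 2 → 0: weight = 7, length = 2, mean = 7/2 ≈ 3.500
  cycle 1 → 0 → 1: weight = 9, length = 2, mean = 9/2 ≈ 4.500
Minimum mean = 2.000, attained e.g. along the cycle 1 → 1 with weight 2 and length 1. So λ(A) = 2/1 = 2.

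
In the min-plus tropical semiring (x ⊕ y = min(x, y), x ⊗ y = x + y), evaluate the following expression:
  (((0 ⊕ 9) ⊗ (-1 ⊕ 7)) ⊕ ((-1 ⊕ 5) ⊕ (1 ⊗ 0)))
(((0 ⊕ 9) ⊗ (-1 ⊕ 7)) ⊕ ((-1 ⊕ 5) ⊕ (1 ⊗ 0))) = -1

Expand innermost to outermost. Recall ⊕ takes the minimum of its arguments and ⊗ takes their sum. Working out the expression (((0 ⊕ 9) ⊗ (-1 ⊕ 7)) ⊕ ((-1 ⊕ 5) ⊕ (1 ⊗ 0))) gives -1.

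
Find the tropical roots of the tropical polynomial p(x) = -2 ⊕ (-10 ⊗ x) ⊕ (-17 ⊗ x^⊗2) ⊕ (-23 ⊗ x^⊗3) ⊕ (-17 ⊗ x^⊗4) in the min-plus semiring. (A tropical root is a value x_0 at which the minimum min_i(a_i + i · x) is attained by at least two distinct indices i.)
Roots: {-6, 6, 7, 8}

Each tropical root is a break point of the lower envelope of the lines y = a_i + i · x (there are 5 lines, with slopes 0, 1, ..., 4). Only the lines that attain the minimum somewhere contribute to roots; other lines are dominated. Here the surviving (envelope) indices are i = 4, i = 3, i = 2, i = 1, i = 0.
Intersections between consecutive envelope lines give the roots: for adjacent envelope indices i < j the intersection is x = (a_i − a_j) / (j − i). Reading off the sorted break points: {-6, 6, 7, 8}.
Verification: at each break x_0, at least two indices attain the minimum of min_i(a_i + i · x_0).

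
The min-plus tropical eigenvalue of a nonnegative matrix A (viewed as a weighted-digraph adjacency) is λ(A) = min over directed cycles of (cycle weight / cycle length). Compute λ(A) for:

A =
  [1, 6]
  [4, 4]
λ(A) = 1

Enumerate directed cycles and compute their means (weight / length). Sample:
  cycle 0 → 0: weight = 1, length = 1, mean = 1/1 ≈ 1.000
  cycle 1 → 1: weight = 4, length = 1, mean = 4/1 ≈ 4.000
  cycle 0 → 1 → 0: weight = 10, length = 2, mean = 10/2 ≈ 5.000
  cycle 1 → 0 → 1: weight = 10, length = 2, mean = 10/2 ≈ 5.000
Minimum mean = 1.000, attained e.g. along the cycle 0 → 0 with weight 1 and length 1. So λ(A) = 1/1 = 1.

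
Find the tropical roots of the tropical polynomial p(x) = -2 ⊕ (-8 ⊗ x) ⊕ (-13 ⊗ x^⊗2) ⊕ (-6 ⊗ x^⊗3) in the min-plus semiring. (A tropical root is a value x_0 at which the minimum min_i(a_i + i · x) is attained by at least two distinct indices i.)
Roots: {-7, 5, 6}

Each tropical root is a break point of the lower envelope of the lines y = a_i + i · x (there are 4 lines, with slopes 0, 1, ..., 3). Only the lines that attain the minimum somewhere contribute to roots; other lines are dominated. Here the surviving (envelope) indices are i = 3, i = 2, i = 1, i = 0.
Intersections between consecutive envelope lines give the roots: for adjacent envelope indices i < j the intersection is x = (a_i − a_j) / (j − i). Reading off the sorted break points: {-7, 5, 6}.
Verification: at each break x_0, at least two indices attain the minimum of min_i(a_i + i · x_0).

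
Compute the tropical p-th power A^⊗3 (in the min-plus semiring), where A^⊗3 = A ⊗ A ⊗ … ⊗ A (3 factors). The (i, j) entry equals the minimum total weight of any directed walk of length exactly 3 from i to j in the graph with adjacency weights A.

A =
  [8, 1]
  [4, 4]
A^⊗3 =
  [9, 6]
  [9, 9]

Each entry (A^⊗3)_ij equals the minimum over all length-3 walks i = v_0 → v_1 → … → v_3 = j of Σ_t A[v_t][v_{t+1}]. For example, for (i, j) = (0, 1) we minimise over 4 possible intermediate vertex sequences; the minimum is 6, attained along the walk 0 → 1 → 0 → 1.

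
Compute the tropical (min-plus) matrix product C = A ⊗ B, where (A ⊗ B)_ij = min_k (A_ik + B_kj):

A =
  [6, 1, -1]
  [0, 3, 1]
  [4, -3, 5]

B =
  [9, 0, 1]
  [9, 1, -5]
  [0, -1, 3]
A ⊗ B =
  [-1, -2, -4]
  [1, 0, -2]
  [5, -2, -8]

Apply the min-plus product entry-by-entry:
  C[0][0] = min over k of (A[0][0] + B[0][0] = 6 + 9 = 15, A[0][1] + B[1][0] = 1 + 9 = 10, A[0][2] + B[2][0] = -1 + 0 = -1) = -1 (attained at k = 2)
  C[0][1] = min over k of (A[0][0] + B[0][1] = 6 + 0 = 6, A[0][1] + B[1][1] = 1 + 1 = 2, A[0][2] + B[2][1] = -1 + -1 = -2) = -2 (attained at k = 2)
  C[0][2] = min over k of (A[0][0] + B[0][2] = 6 + 1 = 7, A[0][1] + B[1][2] = 1 + -5 = -4, A[0][2] + B[2][2] = -1 + 3 = 2) = -4 (attained at k = 1)
  C[1][0] = min over k of (A[1][0] + B[0][0] = 0 + 9 = 9, A[1][1] + B[1][0] = 3 + 9 = 12, A[1][2] + B[2][0] = 1 + 0 = 1) = 1 (attained at k = 2)
  C[1][1] = min over k of (A[1][0] + B[0][1] = 0 + 0 = 0, A[1][1] + B[1][1] = 3 + 1 = 4, A[1][2] + B[2][1] = 1 + -1 = 0) = 0 (attained at k = 0)
  C[1][2] = min over k of (A[1][0] + B[0][2] = 0 + 1 = 1, A[1][1] + B[1][2] = 3 + -5 = -2, A[1][2] + B[2][2] = 1 + 3 = 4) = -2 (attained at k = 1)
  C[2][0] = min over k of (A[2][0] + B[0][0] = 4 + 9 = 13, A[2][1] + B[1][0] = -3 + 9 = 6, A[2][2] + B[2][0] = 5 + 0 = 5) = 5 (attained at k = 2)
  C[2][1] = min over k of (A[2][0] + B[0][1] = 4 + 0 = 4, A[2][1] + B[1][1] = -3 + 1 = -2, A[2][2] + B[2][1] = 5 + -1 = 4) = -2 (attained at k = 1)
  C[2][2] = min over k of (A[2][0] + B[0][2] = 4 + 1 = 5, A[2][1] + B[1][2] = -3 + -5 = -8, A[2][2] + B[2][2] = 5 + 3 = 8) = -8 (attained at k = 1)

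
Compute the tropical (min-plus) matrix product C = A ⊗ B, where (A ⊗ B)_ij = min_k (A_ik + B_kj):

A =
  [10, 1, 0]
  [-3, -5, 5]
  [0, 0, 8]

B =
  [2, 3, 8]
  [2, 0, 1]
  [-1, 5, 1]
A ⊗ B =
  [-1, 1, 1]
  [-3, -5, -4]
  [2, 0, 1]

Apply the min-plus product entry-by-entry:
  C[0][0] = min over k of (A[0][0] + B[0][0] = 10 + 2 = 12, A[0][1] + B[1][0] = 1 + 2 = 3, A[0][2] + B[2][0] = 0 + -1 = -1) = -1 (attained at k = 2)
  C[0][1] = min over k of (A[0][0] + B[0][1] = 10 + 3 = 13, A[0][1] + B[1][1] = 1 + 0 = 1, A[0][2] + B[2][1] = 0 + 5 = 5) = 1 (attained at k = 1)
  C[0][2] = min over k of (A[0][0] + B[0][2] = 10 + 8 = 18, A[0][1] + B[1][2] = 1 + 1 = 2, A[0][2] + B[2][2] = 0 + 1 = 1) = 1 (attained at k = 2)
  C[1][0] = min over k of (A[1][0] + B[0][0] = -3 + 2 = -1, A[1][1] + B[1][0] = -5 + 2 = -3, A[1][2] + B[2][0] = 5 + -1 = 4) = -3 (attained at k = 1)
  C[1][1] = min over k of (A[1][0] + B[0][1] = -3 + 3 = 0, A[1][1] + B[1][1] = -5 + 0 = -5, A[1][2] + B[2][1] = 5 + 5 = 10) = -5 (attained at k = 1)
  C[1][2] = min over k of (A[1][0] + B[0][2] = -3 + 8 = 5, A[1][1] + B[1][2] = -5 + 1 = -4, A[1][2] + B[2][2] = 5 + 1 = 6) = -4 (attained at k = 1)
  C[2][0] = min over k of (A[2][0] + B[0][0] = 0 + 2 = 2, A[2][1] + B[1][0] = 0 + 2 = 2, A[2][2] + B[2][0] = 8 + -1 = 7) = 2 (attained at k = 0)
  C[2][1] = min over k of (A[2][0] + B[0][1] = 0 + 3 = 3, A[2][1] + B[1][1] = 0 + 0 = 0, A[2][2] + B[2][1] = 8 + 5 = 13) = 0 (attained at k = 1)
  C[2][2] = min over k of (A[2][0] + B[0][2] = 0 + 8 = 8, A[2][1] + B[1][2] = 0 + 1 = 1, A[2][2] + B[2][2] = 8 + 1 = 9) = 1 (attained at k = 1)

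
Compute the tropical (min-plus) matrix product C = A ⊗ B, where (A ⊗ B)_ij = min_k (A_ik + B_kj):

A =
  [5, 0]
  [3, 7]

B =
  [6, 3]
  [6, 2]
A ⊗ B =
  [6, 2]
  [9, 6]

Apply the min-plus product entry-by-entry:
  C[0][0] = min over k of (A[0][0] + B[0][0] = 5 + 6 = 11, A[0][1] + B[1][0] = 0 + 6 = 6) = 6 (attained at k = 1)
  C[0][1] = min over k of (A[0][0] + B[0][1] = 5 + 3 = 8, A[0][1] + B[1][1] = 0 + 2 = 2) = 2 (attained at k = 1)
  C[1][0] = min over k of (A[1][0] + B[0][0] = 3 + 6 = 9, A[1][1] + B[1][0] = 7 + 6 = 13) = 9 (attained at k = 0)
  C[1][1] = min over k of (A[1][0] + B[0][1] = 3 + 3 = 6, A[1][1] + B[1][1] = 7 + 2 = 9) = 6 (attained at k = 0)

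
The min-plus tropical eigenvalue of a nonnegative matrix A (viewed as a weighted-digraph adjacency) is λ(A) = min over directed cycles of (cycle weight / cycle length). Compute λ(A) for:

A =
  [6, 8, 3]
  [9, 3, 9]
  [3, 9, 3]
λ(A) = 3

Enumerate directed cycles and compute their means (weight / length). Sample:
  cycle 0 → 0: weight = 6, length = 1, mean = 6/1 ≈ 6.000
  cycle 1 → 1: weight = 3, length = 1, mean = 3/1 ≈ 3.000
  cycle 2 → 2: weight = 3, length = 1, mean = 3/1 ≈ 3.000
  cycle 0 → 1 → 0: weight = 17, length = 2, mean = 17/2 ≈ 8.500
  cycle 0 → 2 → 0: weight = 6, length = 2, mean = 6/2 ≈ 3.000
  cycle 1 → 0 → 1: weight = 17, length = 2, mean = 17/2 ≈ 8.500
Minimum mean = 3.000, attained e.g. along the cycle 1 → 1 with weight 3 and length 1. So λ(A) = 3/1 = 3.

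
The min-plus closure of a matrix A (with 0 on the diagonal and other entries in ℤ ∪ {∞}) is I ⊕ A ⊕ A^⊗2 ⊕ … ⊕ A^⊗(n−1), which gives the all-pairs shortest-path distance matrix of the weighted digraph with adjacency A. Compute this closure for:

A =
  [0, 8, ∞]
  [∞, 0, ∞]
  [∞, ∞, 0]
Closure =
  [0, 8, ∞]
  [∞, 0, ∞]
  [∞, ∞, 0]

This is the Floyd-Warshall all-pairs shortest-path computation. For each intermediate vertex k = 0, 1, …, 2, update dist[i][j] ← min(dist[i][j], dist[i][k] + dist[k][j]). The final matrix gives, for each (i, j), the minimum total weight of any directed path from i to j (possibly empty when i = j).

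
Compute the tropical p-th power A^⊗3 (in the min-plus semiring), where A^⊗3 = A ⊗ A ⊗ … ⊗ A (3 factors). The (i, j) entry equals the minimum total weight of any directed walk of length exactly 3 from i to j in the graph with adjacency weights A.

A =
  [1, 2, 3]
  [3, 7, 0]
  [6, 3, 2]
A^⊗3 =
  [3, 4, 3]
  [5, 5, 3]
  [7, 6, 5]

Each entry (A^⊗3)_ij equals the minimum over all length-3 walks i = v_0 → v_1 → … → v_3 = j of Σ_t A[v_t][v_{t+1}]. For example, for (i, j) = (0, 2) we minimise over 9 possible intermediate vertex sequences; the minimum is 3, attained along the walk 0 → 0 → 1 → 2.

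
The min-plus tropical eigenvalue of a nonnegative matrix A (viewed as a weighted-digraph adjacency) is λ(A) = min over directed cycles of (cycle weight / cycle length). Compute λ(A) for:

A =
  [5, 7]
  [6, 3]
λ(A) = 3

Enumerate directed cycles and compute their means (weight / length). Sample:
  cycle 0 → 0: weight = 5, length = 1, mean = 5/1 ≈ 5.000
  cycle 1 → 1: weight = 3, length = 1, mean = 3/1 ≈ 3.000
  cycle 0 → 1 → 0: weight = 13, length = 2, mean = 13/2 ≈ 6.500
  cycle 1 → 0 → 1: weight = 13, length = 2, mean = 13/2 ≈ 6.500
Minimum mean = 3.000, attained e.g. along the cycle 1 → 1 with weight 3 and length 1. So λ(A) = 3/1 = 3.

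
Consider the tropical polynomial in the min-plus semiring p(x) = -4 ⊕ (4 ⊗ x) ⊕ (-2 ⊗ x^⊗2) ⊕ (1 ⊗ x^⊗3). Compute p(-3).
p(-3) = -8

A tropical monomial a ⊗ x^⊗i evaluates to a + i · x. Evaluating each term at x = -3:
  Term 0 contributes -4 + 0 · -3 = -4
  Term 1 contributes 4 + 1 · -3 = 1
  Term 2 contributes -2 + 2 · -3 = -8
  Term 3 contributes 1 + 3 · -3 = -8
p(-3) = ⊕ of these = min[-4, 1, -8, -8] = -8.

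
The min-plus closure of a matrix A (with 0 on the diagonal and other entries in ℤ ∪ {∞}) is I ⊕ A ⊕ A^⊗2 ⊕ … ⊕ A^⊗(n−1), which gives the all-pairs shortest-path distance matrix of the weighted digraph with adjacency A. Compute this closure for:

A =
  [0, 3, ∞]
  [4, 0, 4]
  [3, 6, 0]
Closure =
  [0, 3, 7]
  [4, 0, 4]
  [3, 6, 0]

This is the Floyd-Warshall all-pairs shortest-path computation. For each intermediate vertex k = 0, 1, …, 2, update dist[i][j] ← min(dist[i][j], dist[i][k] + dist[k][j]). The final matrix gives, for each (i, j), the minimum total weight of any directed path from i to j (possibly empty when i = j).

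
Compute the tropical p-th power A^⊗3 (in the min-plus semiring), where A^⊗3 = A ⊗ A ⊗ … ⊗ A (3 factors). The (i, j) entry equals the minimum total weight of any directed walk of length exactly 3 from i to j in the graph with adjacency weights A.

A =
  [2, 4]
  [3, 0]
A^⊗3 =
  [6, 4]
  [3, 0]

Each entry (A^⊗3)_ij equals the minimum over all length-3 walks i = v_0 → v_1 → … → v_3 = j of Σ_t A[v_t][v_{t+1}]. For example, for (i, j) = (0, 1) we minimise over 4 possible intermediate vertex sequences; the minimum is 4, attained along the walk 0 → 1 → 1 → 1.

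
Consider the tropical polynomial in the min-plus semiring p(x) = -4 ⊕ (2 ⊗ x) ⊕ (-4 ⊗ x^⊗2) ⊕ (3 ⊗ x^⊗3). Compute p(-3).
p(-3) = -10

A tropical monomial a ⊗ x^⊗i evaluates to a + i · x. Evaluating each term at x = -3:
  Term 0 contributes -4 + 0 · -3 = -4
  Term 1 contributes 2 + 1 · -3 = -1
  Term 2 contributes -4 + 2 · -3 = -10
  Term 3 contributes 3 + 3 · -3 = -6
p(-3) = ⊕ of these = min[-4, -1, -10, -6] = -10.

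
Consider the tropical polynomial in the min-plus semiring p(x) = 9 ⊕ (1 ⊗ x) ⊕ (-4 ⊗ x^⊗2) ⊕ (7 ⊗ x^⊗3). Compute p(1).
p(1) = -2

A tropical monomial a ⊗ x^⊗i evaluates to a + i · x. Evaluating each term at x = 1:
  Term 0 contributes 9 + 0 · 1 = 9
  Term 1 contributes 1 + 1 · 1 = 2
  Term 2 contributes -4 + 2 · 1 = -2
  Term 3 contributes 7 + 3 · 1 = 10
p(1) = ⊕ of these = min[9, 2, -2, 10] = -2.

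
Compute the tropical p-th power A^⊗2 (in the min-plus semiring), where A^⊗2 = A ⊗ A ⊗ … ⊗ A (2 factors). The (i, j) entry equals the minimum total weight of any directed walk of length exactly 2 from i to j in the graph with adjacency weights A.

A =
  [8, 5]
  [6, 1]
A^⊗2 =
  [11, 6]
  [7, 2]

Each entry (A^⊗2)_ij equals the minimum over all length-2 walks i = v_0 → v_1 → … → v_2 = j of Σ_t A[v_t][v_{t+1}]. For example, for (i, j) = (0, 1) we minimise over 2 possible intermediate vertex sequences; the minimum is 6, attained along the walk 0 → 1 → 1.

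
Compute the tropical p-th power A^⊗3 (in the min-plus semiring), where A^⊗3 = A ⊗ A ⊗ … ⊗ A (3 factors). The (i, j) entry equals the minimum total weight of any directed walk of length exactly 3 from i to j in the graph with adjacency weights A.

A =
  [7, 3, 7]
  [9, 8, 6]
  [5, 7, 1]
A^⊗3 =
  [13, 15, 9]
  [12, 14, 8]
  [7, 9, 3]

Each entry (A^⊗3)_ij equals the minimum over all length-3 walks i = v_0 → v_1 → … → v_3 = j of Σ_t A[v_t][v_{t+1}]. For example, for (i, j) = (0, 2) we minimise over 9 possible intermediate vertex sequences; the minimum is 9, attained along the walk 0 → 2 → 2 → 2.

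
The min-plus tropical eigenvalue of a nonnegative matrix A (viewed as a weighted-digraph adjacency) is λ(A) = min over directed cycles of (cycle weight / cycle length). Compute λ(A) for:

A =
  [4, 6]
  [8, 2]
λ(A) = 2

Enumerate directed cycles and compute their means (weight / length). Sample:
  cycle 0 → 0: weight = 4, length = 1, mean = 4/1 ≈ 4.000
  cycle 1 → 1: weight = 2, length = 1, mean = 2/1 ≈ 2.000
  cycle 0 → 1 → 0: weight = 14, length = 2, mean = 14/2 ≈ 7.000
  cycle 1 → 0 → 1: weight = 14, length = 2, mean = 14/2 ≈ 7.000
Minimum mean = 2.000, attained e.g. along the cycle 1 → 1 with weight 2 and length 1. So λ(A) = 2/1 = 2.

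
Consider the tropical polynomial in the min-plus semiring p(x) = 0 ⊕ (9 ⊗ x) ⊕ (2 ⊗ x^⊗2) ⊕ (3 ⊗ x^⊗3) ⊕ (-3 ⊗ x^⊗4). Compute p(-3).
p(-3) = -15

A tropical monomial a ⊗ x^⊗i evaluates to a + i · x. Evaluating each term at x = -3:
  Term 0 contributes 0 + 0 · -3 = 0
  Term 1 contributes 9 + 1 · -3 = 6
  Term 2 contributes 2 + 2 · -3 = -4
  Term 3 contributes 3 + 3 · -3 = -6
  Term 4 contributes -3 + 4 · -3 = -15
p(-3) = ⊕ of these = min[0, 6, -4, -6, -15] = -15.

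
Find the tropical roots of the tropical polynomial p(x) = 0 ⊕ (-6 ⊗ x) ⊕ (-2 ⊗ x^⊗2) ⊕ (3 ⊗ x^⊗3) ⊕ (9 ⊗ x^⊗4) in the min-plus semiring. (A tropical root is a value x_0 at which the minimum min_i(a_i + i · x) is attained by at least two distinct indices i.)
Roots: {-6, -5, -4, 6}

Each tropical root is a break point of the lower envelope of the lines y = a_i + i · x (there are 5 lines, with slopes 0, 1, ..., 4). Only the lines that attain the minimum somewhere contribute to roots; other lines are dominated. Here the surviving (envelope) indices are i = 4, i = 3, i = 2, i = 1, i = 0.
Intersections between consecutive envelope lines give the roots: for adjacent envelope indices i < j the intersection is x = (a_i − a_j) / (j − i). Reading off the sorted break points: {-6, -5, -4, 6}.
Verification: at each break x_0, at least two indices attain the minimum of min_i(a_i + i · x_0).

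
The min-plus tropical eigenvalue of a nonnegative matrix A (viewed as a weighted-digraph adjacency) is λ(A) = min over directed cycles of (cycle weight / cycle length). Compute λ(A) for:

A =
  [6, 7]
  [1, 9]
λ(A) = 4

Enumerate directed cycles and compute their means (weight / length). Sample:
  cycle 0 → 0: weight = 6, length = 1, mean = 6/1 ≈ 6.000
  cycle 1 → 1: weight = 9, length = 1, mean = 9/1 ≈ 9.000
  cycle 0 → 1 → 0: weight = 8, length = 2, mean = 8/2 ≈ 4.000
  cycle 1 → 0 → 1: weight = 8, length = 2, mean = 8/2 ≈ 4.000
Minimum mean = 4.000, attained e.g. along the cycle 0 → 1 → 0 with weight 8 and length 2. So λ(A) = 8/2 = 4.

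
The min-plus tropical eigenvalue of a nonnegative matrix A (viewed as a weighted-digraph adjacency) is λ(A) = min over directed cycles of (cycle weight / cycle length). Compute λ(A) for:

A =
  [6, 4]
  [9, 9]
λ(A) = 6

Enumerate directed cycles and compute their means (weight / length). Sample:
  cycle 0 → 0: weight = 6, length = 1, mean = 6/1 ≈ 6.000
  cycle 1 → 1: weight = 9, length = 1, mean = 9/1 ≈ 9.000
  cycle 0 → 1 → 0: weight = 13, length = 2, mean = 13/2 ≈ 6.500
  cycle 1 → 0 → 1: weight = 13, length = 2, mean = 13/2 ≈ 6.500
Minimum mean = 6.000, attained e.g. along the cycle 0 → 0 with weight 6 and length 1. So λ(A) = 6/1 = 6.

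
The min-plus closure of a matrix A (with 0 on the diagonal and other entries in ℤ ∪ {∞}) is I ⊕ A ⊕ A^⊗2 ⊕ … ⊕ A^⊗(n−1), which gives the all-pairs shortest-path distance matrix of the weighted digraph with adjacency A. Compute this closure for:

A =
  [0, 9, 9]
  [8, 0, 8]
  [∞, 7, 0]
Closure =
  [0, 9, 9]
  [8, 0, 8]
  [15, 7, 0]

This is the Floyd-Warshall all-pairs shortest-path computation. For each intermediate vertex k = 0, 1, …, 2, update dist[i][j] ← min(dist[i][j], dist[i][k] + dist[k][j]). The final matrix gives, for each (i, j), the minimum total weight of any directed path from i to j (possibly empty when i = j).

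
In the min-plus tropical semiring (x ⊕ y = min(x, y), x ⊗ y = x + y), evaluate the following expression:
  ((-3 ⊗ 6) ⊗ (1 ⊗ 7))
((-3 ⊗ 6) ⊗ (1 ⊗ 7)) = 11

Expand innermost to outermost. Recall ⊕ takes the minimum of its arguments and ⊗ takes their sum. Working out the expression ((-3 ⊗ 6) ⊗ (1 ⊗ 7)) gives 11.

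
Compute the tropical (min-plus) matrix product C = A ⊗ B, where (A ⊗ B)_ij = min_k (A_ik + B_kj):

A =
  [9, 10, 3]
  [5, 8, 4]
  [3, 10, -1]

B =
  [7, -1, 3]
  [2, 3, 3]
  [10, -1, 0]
A ⊗ B =
  [12, 2, 3]
  [10, 3, 4]
  [9, -2, -1]

Apply the min-plus product entry-by-entry:
  C[0][0] = min over k of (A[0][0] + B[0][0] = 9 + 7 = 16, A[0][1] + B[1][0] = 10 + 2 = 12, A[0][2] + B[2][0] = 3 + 10 = 13) = 12 (attained at k = 1)
  C[0][1] = min over k of (A[0][0] + B[0][1] = 9 + -1 = 8, A[0][1] + B[1][1] = 10 + 3 = 13, A[0][2] + B[2][1] = 3 + -1 = 2) = 2 (attained at k = 2)
  C[0][2] = min over k of (A[0][0] + B[0][2] = 9 + 3 = 12, A[0][1] + B[1][2] = 10 + 3 = 13, A[0][2] + B[2][2] = 3 + 0 = 3) = 3 (attained at k = 2)
  C[1][0] = min over k of (A[1][0] + B[0][0] = 5 + 7 = 12, A[1][1] + B[1][0] = 8 + 2 = 10, A[1][2] + B[2][0] = 4 + 10 = 14) = 10 (attained at k = 1)
  C[1][1] = min over k of (A[1][0] + B[0][1] = 5 + -1 = 4, A[1][1] + B[1][1] = 8 + 3 = 11, A[1][2] + B[2][1] = 4 + -1 = 3) = 3 (attained at k = 2)
  C[1][2] = min over k of (A[1][0] + B[0][2] = 5 + 3 = 8, A[1][1] + B[1][2] = 8 + 3 = 11, A[1][2] + B[2][2] = 4 + 0 = 4) = 4 (attained at k = 2)
  C[2][0] = min over k of (A[2][0] + B[0][0] = 3 + 7 = 10, A[2][1] + B[1][0] = 10 + 2 = 12, A[2][2] + B[2][0] = -1 + 10 = 9) = 9 (attained at k = 2)
  C[2][1] = min over k of (A[2][0] + B[0][1] = 3 + -1 = 2, A[2][1] + B[1][1] = 10 + 3 = 13, A[2][2] + B[2][1] = -1 + -1 = -2) = -2 (attained at k = 2)
  C[2][2] = min over k of (A[2][0] + B[0][2] = 3 + 3 = 6, A[2][1] + B[1][2] = 10 + 3 = 13, A[2][2] + B[2][2] = -1 + 0 = -1) = -1 (attained at k = 2)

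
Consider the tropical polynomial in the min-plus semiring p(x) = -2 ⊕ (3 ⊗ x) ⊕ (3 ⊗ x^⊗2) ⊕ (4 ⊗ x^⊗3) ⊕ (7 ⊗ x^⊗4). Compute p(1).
p(1) = -2

A tropical monomial a ⊗ x^⊗i evaluates to a + i · x. Evaluating each term at x = 1:
  Term 0 contributes -2 + 0 · 1 = -2
  Term 1 contributes 3 + 1 · 1 = 4
  Term 2 contributes 3 + 2 · 1 = 5
  Term 3 contributes 4 + 3 · 1 = 7
  Term 4 contributes 7 + 4 · 1 = 11
p(1) = ⊕ of these = min[-2, 4, 5, 7, 11] = -2.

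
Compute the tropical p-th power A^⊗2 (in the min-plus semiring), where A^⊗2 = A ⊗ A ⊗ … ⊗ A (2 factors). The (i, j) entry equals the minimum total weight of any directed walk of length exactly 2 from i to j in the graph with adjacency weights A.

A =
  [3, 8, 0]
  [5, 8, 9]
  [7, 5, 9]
A^⊗2 =
  [6, 5, 3]
  [8, 13, 5]
  [10, 13, 7]

Each entry (A^⊗2)_ij equals the minimum over all length-2 walks i = v_0 → v_1 → … → v_2 = j of Σ_t A[v_t][v_{t+1}]. For example, for (i, j) = (0, 2) we minimise over 3 possible intermediate vertex sequences; the minimum is 3, attained along the walk 0 → 0 → 2.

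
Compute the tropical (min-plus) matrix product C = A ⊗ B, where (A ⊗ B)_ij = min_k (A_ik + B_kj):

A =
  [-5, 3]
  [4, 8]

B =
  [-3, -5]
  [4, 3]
A ⊗ B =
  [-8, -10]
  [1, -1]

Apply the min-plus product entry-by-entry:
  C[0][0] = min over k of (A[0][0] + B[0][0] = -5 + -3 = -8, A[0][1] + B[1][0] = 3 + 4 = 7) = -8 (attained at k = 0)
  C[0][1] = min over k of (A[0][0] + B[0][1] = -5 + -5 = -10, A[0][1] + B[1][1] = 3 + 3 = 6) = -10 (attained at k = 0)
  C[1][0] = min over k of (A[1][0] + B[0][0] = 4 + -3 = 1, A[1][1] + B[1][0] = 8 + 4 = 12) = 1 (attained at k = 0)
  C[1][1] = min over k of (A[1][0] + B[0][1] = 4 + -5 = -1, A[1][1] + B[1][1] = 8 + 3 = 11) = -1 (attained at k = 0)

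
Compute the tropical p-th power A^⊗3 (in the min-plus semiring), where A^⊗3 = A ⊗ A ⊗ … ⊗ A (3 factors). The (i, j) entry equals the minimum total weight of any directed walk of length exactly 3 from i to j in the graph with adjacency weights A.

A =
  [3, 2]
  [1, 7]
A^⊗3 =
  [6, 5]
  [4, 6]

Each entry (A^⊗3)_ij equals the minimum over all length-3 walks i = v_0 → v_1 → … → v_3 = j of Σ_t A[v_t][v_{t+1}]. For example, for (i, j) = (0, 1) we minimise over 4 possible intermediate vertex sequences; the minimum is 5, attained along the walk 0 → 1 → 0 → 1.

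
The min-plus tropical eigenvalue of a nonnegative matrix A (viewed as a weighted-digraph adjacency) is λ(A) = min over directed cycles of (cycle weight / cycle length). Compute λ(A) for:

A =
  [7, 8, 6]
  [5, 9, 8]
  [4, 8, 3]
λ(A) = 3

Enumerate directed cycles and compute their means (weight / length). Sample:
  cycle 0 → 0: weight = 7, length = 1, mean = 7/1 ≈ 7.000
  cycle 1 → 1: weight = 9, length = 1, mean = 9/1 ≈ 9.000
  cycle 2 → 2: weight = 3, length = 1, mean = 3/1 ≈ 3.000
  cycle 0 → 1 → 0: weight = 13, length = 2, mean = 13/2 ≈ 6.500
  cycle 0 → 2 → 0: weight = 10, length = 2, mean = 10/2 ≈ 5.000
  cycle 1 → 0 → 1: weight = 13, length = 2, mean = 13/2 ≈ 6.500
Minimum mean = 3.000, attained e.g. along the cycle 2 → 2 with weight 3 and length 1. So λ(A) = 3/1 = 3.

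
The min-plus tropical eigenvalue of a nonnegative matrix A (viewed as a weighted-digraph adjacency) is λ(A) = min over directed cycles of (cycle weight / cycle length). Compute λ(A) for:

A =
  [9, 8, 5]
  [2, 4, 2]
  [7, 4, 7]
λ(A) = 3

Enumerate directed cycles and compute their means (weight / length). Sample:
  cycle 0 → 0: weight = 9, length = 1, mean = 9/1 ≈ 9.000
  cycle 1 → 1: weight = 4, length = 1, mean = 4/1 ≈ 4.000
  cycle 2 → 2: weight = 7, length = 1, mean = 7/1 ≈ 7.000
  cycle 0 → 1 → 0: weight = 10, length = 2, mean = 10/2 ≈ 5.000
  cycle 0 → 2 → 0: weight = 12, length = 2, mean = 12/2 ≈ 6.000
  cycle 1 → 0 → 1: weight = 10, length = 2, mean = 10/2 ≈ 5.000
Minimum mean = 3.000, attained e.g. along the cycle 1 → 2 → 1 with weight 6 and length 2. So λ(A) = 6/2 = 3.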